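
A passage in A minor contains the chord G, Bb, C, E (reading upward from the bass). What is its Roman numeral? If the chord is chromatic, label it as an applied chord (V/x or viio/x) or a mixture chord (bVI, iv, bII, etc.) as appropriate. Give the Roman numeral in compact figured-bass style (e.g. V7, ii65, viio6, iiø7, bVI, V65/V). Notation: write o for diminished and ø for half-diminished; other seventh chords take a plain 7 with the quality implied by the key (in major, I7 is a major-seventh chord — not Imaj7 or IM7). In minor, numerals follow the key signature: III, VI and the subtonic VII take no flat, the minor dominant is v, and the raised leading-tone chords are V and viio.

Stacked in thirds the chord is C-E-G-Bb: a dominant seventh chord on C.
C is not a diatonic chord root with this quality in A minor, but it lies a perfect fifth above F (VI), so the chord functions as an applied dominant of VI.
With G in the bass the chord is in second inversion, so the figured bass is 43.

V43/VI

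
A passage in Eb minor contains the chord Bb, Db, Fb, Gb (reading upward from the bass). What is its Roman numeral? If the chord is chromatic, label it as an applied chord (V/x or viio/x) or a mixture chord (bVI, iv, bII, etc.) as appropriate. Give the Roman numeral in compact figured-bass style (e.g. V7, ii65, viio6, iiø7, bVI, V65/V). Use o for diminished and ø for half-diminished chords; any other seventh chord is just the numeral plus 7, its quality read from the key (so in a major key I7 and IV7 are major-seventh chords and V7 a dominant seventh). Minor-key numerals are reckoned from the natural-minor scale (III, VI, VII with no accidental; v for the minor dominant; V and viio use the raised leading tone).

V65/VI

The pitches Gb-Bb-Db-Fb form a dominant seventh chord rooted on Gb.
Gb is not a diatonic chord root with this quality in Eb minor, but it lies a perfect fifth above Cb (VI), so the chord functions as an applied dominant of VI.
With Bb in the bass the chord is in first inversion, so the figured bass is 65.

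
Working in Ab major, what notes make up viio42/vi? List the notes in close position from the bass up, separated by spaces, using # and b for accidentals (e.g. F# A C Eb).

Db E G Bb

The slash marks an applied leading-tone chord: viio of vi. In Ab major, vi is F, so the leading tone to it is E, a half step below.
Building a fully diminished seventh chord on E gives E-G-Bb-Db.
The figured bass 42 indicates third inversion, placing the seventh (Db) in the bass: Db-E-G-Bb.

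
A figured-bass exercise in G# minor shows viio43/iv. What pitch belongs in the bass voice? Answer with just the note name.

The applied chord viio43/iv is rooted on B#: B#-D#-F#-A.
The figure 43 means second inversion — the fifth is in the bass.

F#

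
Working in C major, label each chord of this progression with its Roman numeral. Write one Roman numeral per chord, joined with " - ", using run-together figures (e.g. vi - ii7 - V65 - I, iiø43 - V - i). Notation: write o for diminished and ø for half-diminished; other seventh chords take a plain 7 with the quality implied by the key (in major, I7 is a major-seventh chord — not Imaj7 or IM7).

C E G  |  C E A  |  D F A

I - vi6 - ii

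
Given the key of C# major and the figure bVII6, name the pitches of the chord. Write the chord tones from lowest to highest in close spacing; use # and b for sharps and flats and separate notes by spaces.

D# F# B

Scale degree 7 in C# major is B#; lowering it a half step gives B. bVII6 is a major triad on the lowered seventh degree (the subtonic), borrowed from the parallel minor.
So the chord is B-D#-F#.
The figured bass 6 indicates first inversion, placing the third (D#) in the bass: D#-F#-B.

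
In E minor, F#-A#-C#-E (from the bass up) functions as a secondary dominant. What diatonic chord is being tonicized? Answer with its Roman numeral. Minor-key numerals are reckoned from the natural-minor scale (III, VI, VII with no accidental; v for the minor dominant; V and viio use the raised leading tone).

The chord is a dominant seventh chord on F#.
A dominant resolves down a perfect fifth: F# → B. In E minor, B is scale degree 5, i.e. V.

V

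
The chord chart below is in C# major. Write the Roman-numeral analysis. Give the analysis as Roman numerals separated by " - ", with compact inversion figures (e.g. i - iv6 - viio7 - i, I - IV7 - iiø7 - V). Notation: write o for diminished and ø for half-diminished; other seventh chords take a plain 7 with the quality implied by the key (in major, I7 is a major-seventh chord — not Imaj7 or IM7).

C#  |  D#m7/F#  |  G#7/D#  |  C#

I - ii65 - V43 - I

C#: major triad on C# = scale degree 1 → I.
D#m7/F#: root D# is the supertonic; minor seventh chord there is ii65.
G#7/D# has root G#, degree 5 in C# major, so V43.
C#: root C# is the tonic; major triad there is I.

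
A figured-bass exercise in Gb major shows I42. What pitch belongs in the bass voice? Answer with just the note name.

I in Gb major has root Gb; the chord is Gb-Bb-Db-F.
The figure 42 means third inversion — the seventh is in the bass.

F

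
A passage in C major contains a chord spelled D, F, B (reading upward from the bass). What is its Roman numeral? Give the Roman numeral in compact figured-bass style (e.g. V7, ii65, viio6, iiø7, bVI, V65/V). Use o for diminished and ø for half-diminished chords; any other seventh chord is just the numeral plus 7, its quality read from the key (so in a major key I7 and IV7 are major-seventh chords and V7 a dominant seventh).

viio6

The pitches B-D-F form a diminished triad rooted on B.
In C major, B is the leading tone; the diatonic diminished triad there is viio.
With D in the bass the chord is in first inversion, so the figured bass is 6.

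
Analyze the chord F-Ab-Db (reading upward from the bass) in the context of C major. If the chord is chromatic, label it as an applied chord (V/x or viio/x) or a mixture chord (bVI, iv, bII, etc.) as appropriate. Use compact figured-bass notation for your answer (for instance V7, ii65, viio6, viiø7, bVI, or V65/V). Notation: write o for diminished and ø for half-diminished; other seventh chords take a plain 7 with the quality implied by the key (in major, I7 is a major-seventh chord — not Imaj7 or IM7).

bII6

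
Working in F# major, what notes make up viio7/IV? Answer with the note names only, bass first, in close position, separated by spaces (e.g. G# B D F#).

A# C# E G

viio7/IV is a secondary leading-tone chord. The target IV is B in F# major; the applied chord is rooted a semitone below, on A#.
Building a fully diminished seventh chord on A# gives A#-C#-E-G.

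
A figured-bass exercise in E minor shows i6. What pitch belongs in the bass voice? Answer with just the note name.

G

i in E minor has root E; the chord is E-G-B.
The figure 6 means first inversion — the third is in the bass.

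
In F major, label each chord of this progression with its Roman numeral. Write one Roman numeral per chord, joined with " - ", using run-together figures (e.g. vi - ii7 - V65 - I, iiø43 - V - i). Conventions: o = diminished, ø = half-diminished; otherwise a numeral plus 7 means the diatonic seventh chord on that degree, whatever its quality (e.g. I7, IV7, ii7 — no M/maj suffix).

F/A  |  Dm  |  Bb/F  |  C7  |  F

F/A: major triad on F = scale degree 1 → I6.
Dm has root D, degree 6 in F major, so vi.
Bb/F has root Bb, degree 4 in F major, so IV64.
C7: root C is the dominant; dominant seventh chord there is V7.
F: major triad on F = scale degree 1 → I.

I6 - vi - IV64 - V7 - I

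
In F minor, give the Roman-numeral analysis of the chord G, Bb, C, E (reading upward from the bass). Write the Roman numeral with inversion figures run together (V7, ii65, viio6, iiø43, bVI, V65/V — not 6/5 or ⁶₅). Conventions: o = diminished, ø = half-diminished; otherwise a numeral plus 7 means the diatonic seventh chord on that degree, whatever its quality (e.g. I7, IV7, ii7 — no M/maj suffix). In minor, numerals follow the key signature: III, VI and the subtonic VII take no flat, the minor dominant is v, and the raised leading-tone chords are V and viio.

V43

Stacked in thirds the chord is C-E-G-Bb: a dominant seventh chord on C.
In F minor, C is the dominant; the diatonic dominant seventh chord there is V7.
With G in the bass the chord is in second inversion, so the figured bass is 43.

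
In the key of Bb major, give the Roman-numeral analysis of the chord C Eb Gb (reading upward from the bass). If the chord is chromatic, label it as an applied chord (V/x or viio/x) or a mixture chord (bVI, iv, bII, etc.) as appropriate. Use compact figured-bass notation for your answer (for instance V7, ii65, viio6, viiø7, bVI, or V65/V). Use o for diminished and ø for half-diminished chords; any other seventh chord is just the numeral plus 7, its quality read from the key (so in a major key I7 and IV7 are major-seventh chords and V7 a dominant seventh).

iio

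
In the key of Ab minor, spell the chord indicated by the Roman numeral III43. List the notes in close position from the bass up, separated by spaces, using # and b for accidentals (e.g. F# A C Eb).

Gb Bb Cb Eb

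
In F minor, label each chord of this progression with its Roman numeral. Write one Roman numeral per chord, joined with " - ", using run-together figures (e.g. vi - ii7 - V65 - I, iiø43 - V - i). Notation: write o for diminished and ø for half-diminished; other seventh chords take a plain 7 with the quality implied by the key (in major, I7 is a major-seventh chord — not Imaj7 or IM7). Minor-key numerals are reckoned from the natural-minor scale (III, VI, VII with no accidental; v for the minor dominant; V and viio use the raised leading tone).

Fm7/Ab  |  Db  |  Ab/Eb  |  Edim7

Fm7/Ab: minor seventh chord on F = scale degree 1 → i65.
Db: major triad on Db = scale degree 6 → VI.
Ab/Eb: major triad on Ab = scale degree 3 → III64.
Edim7: root E is the leading tone; fully diminished seventh chord there is viio7.

i65 - VI - III64 - viio7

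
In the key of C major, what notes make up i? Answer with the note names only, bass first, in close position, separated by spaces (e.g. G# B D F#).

C Eb G

Scale degree 1 in C major is C; here the chord built on it is altered to a minor triad. i is the minor tonic, borrowed from the parallel minor.
So the chord is C-Eb-G.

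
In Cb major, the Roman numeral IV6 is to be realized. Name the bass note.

IV in Cb major has root Fb; the chord is Fb-Ab-Cb.
The figure 6 means first inversion — the third is in the bass.

Ab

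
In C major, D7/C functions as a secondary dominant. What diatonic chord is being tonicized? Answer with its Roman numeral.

V

The chord is a dominant seventh chord on D.
A dominant resolves down a perfect fifth: D → G. In C major, G is scale degree 5, i.e. V.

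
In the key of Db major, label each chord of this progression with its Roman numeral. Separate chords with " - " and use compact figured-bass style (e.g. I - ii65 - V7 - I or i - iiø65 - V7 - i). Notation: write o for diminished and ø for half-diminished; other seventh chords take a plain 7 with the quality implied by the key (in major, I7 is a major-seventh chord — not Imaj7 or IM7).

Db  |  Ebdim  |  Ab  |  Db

I - iio - V - I

Db has root Db, degree 1 in Db major, so I.
Ebdim is non-diatonic — iio, a mixture chord from Db minor.
Ab has root Ab, degree 5 in Db major, so V.
Db: major triad on Db = scale degree 1 → I.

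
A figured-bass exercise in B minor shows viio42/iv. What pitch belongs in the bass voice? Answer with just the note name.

C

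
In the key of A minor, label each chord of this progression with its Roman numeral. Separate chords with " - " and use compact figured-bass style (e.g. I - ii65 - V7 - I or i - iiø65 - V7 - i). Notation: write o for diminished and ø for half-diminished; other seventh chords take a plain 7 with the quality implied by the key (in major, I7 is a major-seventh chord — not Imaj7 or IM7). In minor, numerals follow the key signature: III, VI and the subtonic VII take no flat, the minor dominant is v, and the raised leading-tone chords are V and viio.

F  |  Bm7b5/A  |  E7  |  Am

VI - iiø42 - V7 - i

F: major triad on F = scale degree 6 → VI.
Bm7b5/A has root B, degree 2 in A minor, so iiø42.
E7: dominant seventh chord on E = scale degree 5 → V7.
Am: minor triad on A = scale degree 1 → i.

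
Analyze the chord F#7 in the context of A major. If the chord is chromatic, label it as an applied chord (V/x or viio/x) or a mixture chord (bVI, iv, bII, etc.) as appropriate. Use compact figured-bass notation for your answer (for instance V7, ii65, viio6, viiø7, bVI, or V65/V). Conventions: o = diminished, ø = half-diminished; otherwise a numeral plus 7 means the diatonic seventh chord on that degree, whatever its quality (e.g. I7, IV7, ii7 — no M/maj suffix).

V7/ii

The pitches F#-A#-C#-E form a dominant seventh chord rooted on F#.
F# is not a diatonic chord root with this quality in A major, but it lies a perfect fifth above B (ii), so the chord functions as an applied dominant of ii.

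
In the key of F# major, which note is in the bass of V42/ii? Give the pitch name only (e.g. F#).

C#

The applied chord V42/ii is rooted on D#: D#-F##-A#-C#.
The figure 42 means third inversion — the seventh is in the bass.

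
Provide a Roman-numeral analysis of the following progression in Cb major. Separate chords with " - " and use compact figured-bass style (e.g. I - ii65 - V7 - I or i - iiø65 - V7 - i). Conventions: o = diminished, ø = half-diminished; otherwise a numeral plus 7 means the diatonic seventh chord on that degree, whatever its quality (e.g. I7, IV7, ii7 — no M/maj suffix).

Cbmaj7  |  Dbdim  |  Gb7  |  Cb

Cbmaj7: root Cb is the tonic; major seventh chord there is I7.
Dbdim is non-diatonic — iio, a mixture chord from Cb minor.
Gb7: dominant seventh chord on Gb = scale degree 5 → V7.
Cb has root Cb, degree 1 in Cb major, so I.

I7 - iio - V7 - I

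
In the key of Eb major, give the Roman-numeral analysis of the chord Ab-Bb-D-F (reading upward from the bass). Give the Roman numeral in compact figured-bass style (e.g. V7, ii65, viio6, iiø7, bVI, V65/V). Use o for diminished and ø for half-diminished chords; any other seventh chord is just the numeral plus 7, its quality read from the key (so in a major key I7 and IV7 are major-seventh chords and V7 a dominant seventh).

V42

The pitches Bb-D-F-Ab form a dominant seventh chord rooted on Bb.
Bb is scale degree 5 in Eb major, and a dominant seventh chord on that degree is written V7.
With Ab in the bass the chord is in third inversion, so the figured bass is 42.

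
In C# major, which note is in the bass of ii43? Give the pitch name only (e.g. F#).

A#

ii in C# major has root D#; the chord is D#-F#-A#-C#.
The figure 43 means second inversion — the fifth is in the bass.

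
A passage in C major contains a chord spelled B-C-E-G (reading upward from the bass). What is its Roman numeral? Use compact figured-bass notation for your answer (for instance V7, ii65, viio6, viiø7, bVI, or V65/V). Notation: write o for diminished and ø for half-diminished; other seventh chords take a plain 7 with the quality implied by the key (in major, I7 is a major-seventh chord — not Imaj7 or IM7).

I42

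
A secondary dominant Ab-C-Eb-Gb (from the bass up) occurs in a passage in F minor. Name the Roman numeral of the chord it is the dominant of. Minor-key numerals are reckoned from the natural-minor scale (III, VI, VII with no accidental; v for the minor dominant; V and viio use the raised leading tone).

The chord is a dominant seventh chord on Ab.
A dominant resolves down a perfect fifth: Ab → Db. In F minor, Db is scale degree 6, i.e. VI.

VI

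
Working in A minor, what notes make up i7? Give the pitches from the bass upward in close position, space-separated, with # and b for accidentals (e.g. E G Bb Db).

The numeral's case and figure indicate a minor seventh chord. In A minor its root, scale degree 1, is A.
Stacking thirds from A gives A-C-E-G.

A C E G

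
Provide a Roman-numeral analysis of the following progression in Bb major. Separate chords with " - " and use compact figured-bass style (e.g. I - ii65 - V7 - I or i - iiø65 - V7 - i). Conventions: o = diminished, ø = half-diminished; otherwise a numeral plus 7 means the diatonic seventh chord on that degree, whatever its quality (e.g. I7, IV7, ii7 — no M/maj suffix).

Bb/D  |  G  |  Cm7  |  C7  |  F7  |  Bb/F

I6 - V/ii - ii7 - V7/V - V7 - I64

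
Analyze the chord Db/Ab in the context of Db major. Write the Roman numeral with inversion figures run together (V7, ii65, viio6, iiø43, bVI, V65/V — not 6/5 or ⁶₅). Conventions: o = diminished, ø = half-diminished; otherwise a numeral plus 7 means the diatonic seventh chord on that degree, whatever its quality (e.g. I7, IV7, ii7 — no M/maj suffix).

The pitches Db-F-Ab form a major triad rooted on Db.
In Db major, Db is the tonic; the diatonic major triad there is I.
With Ab in the bass the chord is in second inversion, so the figured bass is 64.

I64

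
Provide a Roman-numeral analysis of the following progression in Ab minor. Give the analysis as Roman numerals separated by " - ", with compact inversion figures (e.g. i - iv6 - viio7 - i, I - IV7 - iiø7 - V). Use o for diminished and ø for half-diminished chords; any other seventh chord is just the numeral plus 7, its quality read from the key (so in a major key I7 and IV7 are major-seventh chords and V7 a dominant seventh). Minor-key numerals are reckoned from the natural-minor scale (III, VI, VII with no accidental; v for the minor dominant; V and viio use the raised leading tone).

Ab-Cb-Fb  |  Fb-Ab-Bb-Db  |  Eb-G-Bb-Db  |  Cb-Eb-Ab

VI6 - iiø43 - V7 - i6

Ab-Cb-Fb: major triad on Fb = scale degree 6 → VI6.
Fb-Ab-Bb-Db: half-diminished seventh chord on Bb = scale degree 2 → iiø43.
Eb-G-Bb-Db: dominant seventh chord on Eb = scale degree 5 → V7.
Cb-Eb-Ab: minor triad on Ab = scale degree 1 → i6.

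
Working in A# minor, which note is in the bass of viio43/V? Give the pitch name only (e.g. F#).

A#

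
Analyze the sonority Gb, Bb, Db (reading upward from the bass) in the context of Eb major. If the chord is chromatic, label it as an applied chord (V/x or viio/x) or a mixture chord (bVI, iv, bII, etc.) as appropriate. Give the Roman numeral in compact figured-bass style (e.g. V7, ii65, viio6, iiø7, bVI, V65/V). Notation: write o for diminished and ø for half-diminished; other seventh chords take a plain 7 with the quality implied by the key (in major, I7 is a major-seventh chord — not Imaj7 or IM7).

bIII

Stacked in thirds the chord is Gb-Bb-Db: a major triad on Gb.
Gb is the lowered third degree of Eb major (diatonic 3 would be G). This is a major triad on the lowered third degree, borrowed from the parallel minor.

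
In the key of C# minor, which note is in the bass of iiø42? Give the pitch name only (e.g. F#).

C#

iiø in C# minor has root D#; the chord is D#-F#-A-C#.
The figure 42 means third inversion — the seventh is in the bass.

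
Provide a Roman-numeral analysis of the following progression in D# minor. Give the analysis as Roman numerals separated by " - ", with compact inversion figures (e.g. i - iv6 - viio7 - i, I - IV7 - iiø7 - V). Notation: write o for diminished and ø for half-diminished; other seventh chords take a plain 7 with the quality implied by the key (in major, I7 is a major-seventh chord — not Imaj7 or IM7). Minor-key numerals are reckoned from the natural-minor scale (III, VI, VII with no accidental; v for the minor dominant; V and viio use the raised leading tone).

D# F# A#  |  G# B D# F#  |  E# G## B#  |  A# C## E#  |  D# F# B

D#-F#-A#: root D# is the tonic; minor triad there is i.
G#-B-D#-F#: minor seventh chord on G# = scale degree 4 → iv7.
E#-G##-B#: a major triad on E#, the applied dominant of V → V/V.
A#-C##-E#: root A# is the dominant; major triad there is V.
D#-F#-B has root B, degree 6 in D# minor, so VI6.

i - iv7 - V/V - V - VI6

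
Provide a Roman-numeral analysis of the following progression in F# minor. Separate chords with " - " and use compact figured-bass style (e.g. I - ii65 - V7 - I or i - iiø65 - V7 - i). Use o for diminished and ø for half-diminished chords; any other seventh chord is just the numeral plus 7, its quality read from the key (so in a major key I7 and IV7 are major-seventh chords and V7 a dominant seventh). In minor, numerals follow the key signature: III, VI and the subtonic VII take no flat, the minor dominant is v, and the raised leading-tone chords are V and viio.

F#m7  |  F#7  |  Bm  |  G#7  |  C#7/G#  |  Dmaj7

i7 - V7/iv - iv - V7/V - V43 - VI7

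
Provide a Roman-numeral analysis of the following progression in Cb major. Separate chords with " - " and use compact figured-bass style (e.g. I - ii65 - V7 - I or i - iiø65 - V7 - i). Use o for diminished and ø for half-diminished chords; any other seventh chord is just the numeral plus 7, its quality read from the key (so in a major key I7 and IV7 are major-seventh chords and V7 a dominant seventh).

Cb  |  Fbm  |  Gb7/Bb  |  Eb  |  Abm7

Cb has root Cb, degree 1 in Cb major, so I.
Fbm is non-diatonic — iv, a mixture chord from Cb minor.
Gb7/Bb: root Gb is the dominant; dominant seventh chord there is V65.
Eb: chromatic; Eb is V of vi, so V/vi.
Abm7 has root Ab, degree 6 in Cb major, so vi7.

I - iv - V65 - V/vi - vi7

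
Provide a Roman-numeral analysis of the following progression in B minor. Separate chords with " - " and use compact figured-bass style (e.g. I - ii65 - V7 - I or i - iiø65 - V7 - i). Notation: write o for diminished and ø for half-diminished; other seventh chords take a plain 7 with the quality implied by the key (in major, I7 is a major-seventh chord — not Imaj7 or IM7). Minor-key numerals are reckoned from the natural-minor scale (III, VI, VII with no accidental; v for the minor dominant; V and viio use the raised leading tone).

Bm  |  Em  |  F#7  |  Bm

Bm: minor triad on B = scale degree 1 → i.
Em: minor triad on E = scale degree 4 → iv.
F#7: dominant seventh chord on F# = scale degree 5 → V7.
Bm has root B, degree 1 in B minor, so i.

i - iv - V7 - i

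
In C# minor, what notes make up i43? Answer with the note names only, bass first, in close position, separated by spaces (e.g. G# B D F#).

The numeral's case and figure indicate a minor seventh chord. In C# minor its root, the first degree, is C#.
Stacking thirds from C# gives C#-E-G#-B.
The figured bass 43 indicates second inversion, placing the fifth (G#) in the bass: G#-B-C#-E.

G# B C# E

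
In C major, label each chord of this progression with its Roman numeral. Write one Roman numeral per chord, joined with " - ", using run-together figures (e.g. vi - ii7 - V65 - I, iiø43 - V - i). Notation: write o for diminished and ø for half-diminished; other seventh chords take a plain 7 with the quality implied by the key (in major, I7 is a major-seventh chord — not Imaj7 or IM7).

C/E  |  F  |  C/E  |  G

C/E: root C is the tonic; major triad there is I6.
F: root F is the subdominant; major triad there is IV.
C/E: major triad on C = scale degree 1 → I6.
G has root G, degree 5 in C major, so V.

I6 - IV - I6 - V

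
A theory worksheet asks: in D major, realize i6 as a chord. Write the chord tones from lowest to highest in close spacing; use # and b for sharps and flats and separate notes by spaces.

F A D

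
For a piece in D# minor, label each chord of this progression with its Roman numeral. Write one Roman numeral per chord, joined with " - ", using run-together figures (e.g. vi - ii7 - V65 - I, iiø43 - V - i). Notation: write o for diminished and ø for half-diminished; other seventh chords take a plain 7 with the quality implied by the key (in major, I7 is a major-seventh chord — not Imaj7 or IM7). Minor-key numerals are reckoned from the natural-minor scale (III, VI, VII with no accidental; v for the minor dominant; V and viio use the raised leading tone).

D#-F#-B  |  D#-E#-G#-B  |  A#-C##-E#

D#-F#-B has root B, degree 6 in D# minor, so VI6.
D#-E#-G#-B has root E#, degree 2 in D# minor, so iiø42.
A#-C##-E#: root A# is the dominant; major triad there is V.

VI6 - iiø42 - V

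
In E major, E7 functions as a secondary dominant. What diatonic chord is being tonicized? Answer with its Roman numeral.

IV

The chord is a dominant seventh chord on E.
A dominant resolves down a perfect fifth: E → A. In E major, A is scale degree 4, i.e. IV.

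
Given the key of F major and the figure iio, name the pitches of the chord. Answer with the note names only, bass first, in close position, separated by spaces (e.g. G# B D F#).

iio is the diminished supertonic triad, borrowed from the parallel minor. In F major that root is G.
So the chord is G-Bb-Db.

G Bb Db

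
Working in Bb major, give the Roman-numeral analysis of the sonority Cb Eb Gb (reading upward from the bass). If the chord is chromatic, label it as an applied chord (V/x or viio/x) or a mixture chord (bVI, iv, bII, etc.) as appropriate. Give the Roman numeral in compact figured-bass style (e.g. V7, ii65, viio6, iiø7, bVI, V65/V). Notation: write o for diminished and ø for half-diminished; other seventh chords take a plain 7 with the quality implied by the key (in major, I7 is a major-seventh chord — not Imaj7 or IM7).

Stacked in thirds the chord is Cb-Eb-Gb: a major triad on Cb.
Cb is the lowered second degree of Bb major (diatonic 2 would be C). This is the Neapolitan chord — a major triad on the lowered second degree.

bII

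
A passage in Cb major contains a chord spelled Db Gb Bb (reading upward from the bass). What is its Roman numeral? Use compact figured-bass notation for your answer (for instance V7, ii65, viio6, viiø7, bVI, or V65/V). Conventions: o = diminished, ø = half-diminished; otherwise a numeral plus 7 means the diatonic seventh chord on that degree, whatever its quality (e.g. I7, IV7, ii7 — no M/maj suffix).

V64

The pitches Gb-Bb-Db form a major triad rooted on Gb.
Gb is scale degree 5 in Cb major, and a major triad on that degree is written V.
With Db in the bass the chord is in second inversion, so the figured bass is 64.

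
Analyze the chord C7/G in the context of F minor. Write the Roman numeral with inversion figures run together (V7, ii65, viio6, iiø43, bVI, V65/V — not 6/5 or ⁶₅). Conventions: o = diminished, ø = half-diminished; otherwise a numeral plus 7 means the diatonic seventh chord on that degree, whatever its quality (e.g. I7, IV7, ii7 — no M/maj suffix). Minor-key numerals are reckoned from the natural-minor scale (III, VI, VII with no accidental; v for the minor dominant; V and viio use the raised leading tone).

V43

The pitches C-E-G-Bb form a dominant seventh chord rooted on C.
In F minor, C is the dominant; the diatonic dominant seventh chord there is V7.
With G in the bass the chord is in second inversion, so the figured bass is 43.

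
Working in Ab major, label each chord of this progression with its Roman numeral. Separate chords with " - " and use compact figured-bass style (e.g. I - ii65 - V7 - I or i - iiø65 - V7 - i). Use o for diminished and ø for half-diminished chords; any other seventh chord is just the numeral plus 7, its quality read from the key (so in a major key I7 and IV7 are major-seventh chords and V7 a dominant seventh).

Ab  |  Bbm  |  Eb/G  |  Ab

I - ii - V6 - I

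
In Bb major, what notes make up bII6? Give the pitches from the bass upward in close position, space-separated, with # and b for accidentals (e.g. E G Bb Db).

Eb Gb Cb

bII6 is the Neapolitan sixth — a major triad on the lowered second degree, here in its customary first inversion. In Bb major that root is Cb.
So the chord is Cb-Eb-Gb, a major triad.
With the 6 figure the chord is in first inversion; from the bass Eb upward in close position it reads Eb-Gb-Cb.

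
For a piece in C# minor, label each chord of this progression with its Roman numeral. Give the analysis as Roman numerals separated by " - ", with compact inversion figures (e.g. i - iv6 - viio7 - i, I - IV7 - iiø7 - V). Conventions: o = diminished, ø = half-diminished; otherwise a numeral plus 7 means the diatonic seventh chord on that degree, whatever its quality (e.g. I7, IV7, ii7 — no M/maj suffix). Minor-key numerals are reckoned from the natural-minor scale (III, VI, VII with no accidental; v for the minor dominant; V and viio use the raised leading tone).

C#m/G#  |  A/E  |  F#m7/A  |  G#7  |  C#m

i64 - VI64 - iv65 - V7 - i

C#m/G#: minor triad on C# = scale degree 1 → i64.
A/E: root A is the submediant; major triad there is VI64.
F#m7/A has root F#, degree 4 in C# minor, so iv65.
G#7: root G# is the dominant; dominant seventh chord there is V7.
C#m: minor triad on C# = scale degree 1 → i.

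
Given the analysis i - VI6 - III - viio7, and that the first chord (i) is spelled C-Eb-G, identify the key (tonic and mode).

C minor

i is given as C-Eb-G — a minor triad with root C.
If C is scale degree 1 and the mode makes that degree carry a minor triad, the tonic is C and the mode is minor.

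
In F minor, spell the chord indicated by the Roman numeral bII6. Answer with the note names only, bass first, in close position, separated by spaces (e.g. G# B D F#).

Scale degree 2 in F minor is G; lowering it a half step gives Gb. bII6 is the Neapolitan sixth — a major triad on the lowered second degree, here in its customary first inversion.
So the chord is Gb-Bb-Db, a major triad.
With the 6 figure the chord is in first inversion; from the bass Bb upward in close position it reads Bb-Db-Gb.

Bb Db Gb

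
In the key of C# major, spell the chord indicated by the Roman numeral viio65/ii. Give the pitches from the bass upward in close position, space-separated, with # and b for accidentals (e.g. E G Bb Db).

E# G# B C##

The slash marks an applied leading-tone chord: viio of ii. In C# major, ii is D#, so the leading tone to it is C##, a half step below.
Building a fully diminished seventh chord on C## gives C##-E#-G#-B.
With the 65 figure the chord is in first inversion; from the bass E# upward in close position it reads E#-G#-B-C##.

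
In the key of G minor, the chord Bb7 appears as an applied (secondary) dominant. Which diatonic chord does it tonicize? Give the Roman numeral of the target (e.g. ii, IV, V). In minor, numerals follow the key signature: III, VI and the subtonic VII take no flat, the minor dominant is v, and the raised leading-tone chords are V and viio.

VI

The chord is a dominant seventh chord on Bb.
A dominant resolves down a perfect fifth: Bb → Eb. In G minor, Eb is scale degree 6, i.e. VI.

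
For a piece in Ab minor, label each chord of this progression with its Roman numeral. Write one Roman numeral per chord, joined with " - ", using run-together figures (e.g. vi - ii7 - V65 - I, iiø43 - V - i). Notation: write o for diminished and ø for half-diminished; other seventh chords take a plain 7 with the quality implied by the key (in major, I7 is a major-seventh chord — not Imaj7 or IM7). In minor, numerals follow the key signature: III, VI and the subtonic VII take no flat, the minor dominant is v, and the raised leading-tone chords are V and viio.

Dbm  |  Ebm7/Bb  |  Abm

iv - v43 - i

Dbm: root Db is the subdominant; minor triad there is iv.
Ebm7/Bb: root Eb is the dominant; minor seventh chord there is v43.
Abm: root Ab is the tonic; minor triad there is i.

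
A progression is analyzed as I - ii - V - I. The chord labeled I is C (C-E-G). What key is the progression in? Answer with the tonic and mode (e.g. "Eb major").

The chord C is a major triad rooted on C; its label is I.
If C is scale degree 1 and the mode makes that degree carry a major triad, the tonic is C and the mode is major.

C major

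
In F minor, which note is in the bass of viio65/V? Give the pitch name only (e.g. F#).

D

The applied chord viio65/V is rooted on B: B-D-F-Ab.
The figure 65 means first inversion — the third is in the bass.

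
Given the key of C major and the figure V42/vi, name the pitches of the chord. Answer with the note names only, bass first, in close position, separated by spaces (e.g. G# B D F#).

The slash means an applied dominant: we want the dominant of vi. In C major, vi is A minor, and its dominant is built on E.
Building a dominant seventh chord on E gives E-G#-B-D.
With the 42 figure the chord is in third inversion; from the bass D upward in close position it reads D-E-G#-B.

D E G# B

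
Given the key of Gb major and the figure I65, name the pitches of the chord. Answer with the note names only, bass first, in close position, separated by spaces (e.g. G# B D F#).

In Gb major, the first degree is Gb, and the diatonic chord built there is a major seventh chord.
Stacking thirds from Gb gives Gb-Bb-Db-F.
The figured bass 65 indicates first inversion, placing the third (Bb) in the bass: Bb-Db-F-Gb.

Bb Db F Gb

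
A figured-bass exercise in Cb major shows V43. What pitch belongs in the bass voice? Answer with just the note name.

Db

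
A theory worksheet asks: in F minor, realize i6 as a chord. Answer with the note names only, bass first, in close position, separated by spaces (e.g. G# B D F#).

In F minor, the tonic is F, and the diatonic chord built there is a minor triad.
That chord is spelled F-Ab-C.
The figured bass 6 indicates first inversion, placing the third (Ab) in the bass: Ab-C-F.

Ab C F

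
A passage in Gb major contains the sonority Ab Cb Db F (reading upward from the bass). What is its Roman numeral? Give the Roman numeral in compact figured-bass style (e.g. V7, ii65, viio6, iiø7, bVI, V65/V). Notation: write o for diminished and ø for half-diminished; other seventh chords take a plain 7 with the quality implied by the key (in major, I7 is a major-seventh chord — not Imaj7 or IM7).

V43

The pitches Db-F-Ab-Cb form a dominant seventh chord rooted on Db.
Db is scale degree 5 in Gb major, and a dominant seventh chord on that degree is written V7.
With Ab in the bass the chord is in second inversion, so the figured bass is 43.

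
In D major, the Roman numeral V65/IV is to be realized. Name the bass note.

F#

The applied chord V65/IV is rooted on D: D-F#-A-C.
The figure 65 means first inversion — the third is in the bass.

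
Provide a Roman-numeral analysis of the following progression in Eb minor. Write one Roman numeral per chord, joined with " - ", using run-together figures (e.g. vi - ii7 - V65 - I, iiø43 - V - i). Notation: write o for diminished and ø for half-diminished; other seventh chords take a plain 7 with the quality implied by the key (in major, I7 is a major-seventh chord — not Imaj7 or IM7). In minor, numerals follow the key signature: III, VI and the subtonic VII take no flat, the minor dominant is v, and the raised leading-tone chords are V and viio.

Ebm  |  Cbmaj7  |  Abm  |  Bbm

i - VI7 - iv - v

Ebm has root Eb, degree 1 in Eb minor, so i.
Cbmaj7: root Cb is the submediant; major seventh chord there is VI7.
Abm: minor triad on Ab = scale degree 4 → iv.
Bbm: root Bb is the dominant; minor triad there is v.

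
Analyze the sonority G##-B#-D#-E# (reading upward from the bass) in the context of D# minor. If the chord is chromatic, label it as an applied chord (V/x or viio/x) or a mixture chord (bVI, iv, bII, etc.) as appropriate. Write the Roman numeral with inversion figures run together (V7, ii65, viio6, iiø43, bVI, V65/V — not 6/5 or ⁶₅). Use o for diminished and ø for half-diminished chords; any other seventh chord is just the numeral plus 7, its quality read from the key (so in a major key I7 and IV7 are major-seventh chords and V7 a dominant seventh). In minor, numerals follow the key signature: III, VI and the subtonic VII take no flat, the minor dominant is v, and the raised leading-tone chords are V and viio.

V65/V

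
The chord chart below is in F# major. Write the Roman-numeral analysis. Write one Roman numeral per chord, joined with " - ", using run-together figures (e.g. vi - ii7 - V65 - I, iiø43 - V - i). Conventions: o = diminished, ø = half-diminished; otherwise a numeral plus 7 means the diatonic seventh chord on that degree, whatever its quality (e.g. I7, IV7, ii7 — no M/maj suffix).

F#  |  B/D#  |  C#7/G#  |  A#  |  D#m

I - IV6 - V43 - V/vi - vi

F# has root F#, degree 1 in F# major, so I.
B/D#: major triad on B = scale degree 4 → IV6.
C#7/G#: dominant seventh chord on C# = scale degree 5 → V43.
A#: chromatic; A# is V of vi, so V/vi.
D#m: minor triad on D# = scale degree 6 → vi.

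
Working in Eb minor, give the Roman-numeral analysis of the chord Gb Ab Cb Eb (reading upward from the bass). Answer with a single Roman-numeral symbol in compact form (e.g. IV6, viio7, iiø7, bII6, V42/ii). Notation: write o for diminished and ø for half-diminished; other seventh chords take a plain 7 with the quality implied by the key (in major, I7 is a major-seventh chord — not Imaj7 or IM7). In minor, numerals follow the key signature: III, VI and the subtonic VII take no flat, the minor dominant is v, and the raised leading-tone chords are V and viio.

Stacked in thirds the chord is Ab-Cb-Eb-Gb: a minor seventh chord on Ab.
In Eb minor, Ab is the subdominant; the diatonic minor seventh chord there is iv7.
With Gb in the bass the chord is in third inversion, so the figured bass is 42.

iv42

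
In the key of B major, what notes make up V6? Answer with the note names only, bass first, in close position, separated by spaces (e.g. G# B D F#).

A# C# F#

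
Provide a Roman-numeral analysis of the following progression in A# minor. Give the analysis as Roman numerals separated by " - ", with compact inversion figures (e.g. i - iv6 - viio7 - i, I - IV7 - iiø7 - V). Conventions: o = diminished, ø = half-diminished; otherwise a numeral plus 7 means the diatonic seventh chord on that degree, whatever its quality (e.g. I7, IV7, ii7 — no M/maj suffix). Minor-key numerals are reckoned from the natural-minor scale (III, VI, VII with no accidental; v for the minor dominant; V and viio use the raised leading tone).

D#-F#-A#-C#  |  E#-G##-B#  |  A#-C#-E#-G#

D#-F#-A#-C# has root D#, degree 4 in A# minor, so iv7.
E#-G##-B#: major triad on E# = scale degree 5 → V.
A#-C#-E#-G#: minor seventh chord on A# = scale degree 1 → i7.

iv7 - V - i7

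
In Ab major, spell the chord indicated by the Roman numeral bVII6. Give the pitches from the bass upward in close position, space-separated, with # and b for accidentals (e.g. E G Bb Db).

Bb Db Gb

Scale degree 7 in Ab major is G; lowering it a half step gives Gb. bVII6 is a major triad on the lowered seventh degree (the subtonic), borrowed from the parallel minor.
So the chord is Gb-Bb-Db.
The figured bass 6 indicates first inversion, placing the third (Bb) in the bass: Bb-Db-Gb.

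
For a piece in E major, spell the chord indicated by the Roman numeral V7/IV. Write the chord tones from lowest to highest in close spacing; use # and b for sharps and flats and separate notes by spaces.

V7/IV is a secondary dominant — the dominant seventh of IV. IV in E major is A, so the applied chord's root is E, a perfect fifth above.
Building a dominant seventh chord on E gives E-G#-B-D.

E G# B D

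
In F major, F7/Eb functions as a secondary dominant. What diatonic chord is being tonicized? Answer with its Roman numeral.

IV

The chord is a dominant seventh chord on F.
A dominant resolves down a perfect fifth: F → Bb. In F major, Bb is scale degree 4, i.e. IV.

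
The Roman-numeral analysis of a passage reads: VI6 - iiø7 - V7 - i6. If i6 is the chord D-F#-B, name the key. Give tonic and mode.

B minor

The chord Bm/D is a minor triad rooted on B; its label is i6.
If B is scale degree 1 and the mode makes that degree carry a minor triad, the tonic is B and the mode is minor.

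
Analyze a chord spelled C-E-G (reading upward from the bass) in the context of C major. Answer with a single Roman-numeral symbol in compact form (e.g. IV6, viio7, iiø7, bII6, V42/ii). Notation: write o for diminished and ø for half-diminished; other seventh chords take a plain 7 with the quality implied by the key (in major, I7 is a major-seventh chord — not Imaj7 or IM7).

I

Stacked in thirds the chord is C-E-G: a major triad on C.
C is scale degree 1 in C major, and a major triad on that degree is written I.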